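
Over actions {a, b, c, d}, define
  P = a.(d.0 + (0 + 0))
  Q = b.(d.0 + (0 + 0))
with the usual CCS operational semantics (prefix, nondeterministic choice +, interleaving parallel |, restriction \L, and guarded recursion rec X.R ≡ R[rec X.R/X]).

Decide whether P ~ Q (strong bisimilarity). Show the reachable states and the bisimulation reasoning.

LTS(P): 3 reachable states
  u0 = a.(d.0 + (0 + 0)) ⊢ --a--▸ u1
  u1 = d.0 + (0 + 0) ⊢ --d--▸ u2
  u2 = 0 ⊢ ∅
LTS(Q): 3 reachable states
  v0 = b.(d.0 + (0 + 0)) ⊢ --b--▸ v1
  v1 = d.0 + (0 + 0) ⊢ --d--▸ v2
  v2 = 0 ⊢ ∅
Coarsest stable partition (strong bisimilarity classes):
  B0 = {u0}
  B1 = {u1, v1}
  B2 = {u2, v2}
  B3 = {v0}
u0 ∈ B0, v0 ∈ B3 → different blocks

NO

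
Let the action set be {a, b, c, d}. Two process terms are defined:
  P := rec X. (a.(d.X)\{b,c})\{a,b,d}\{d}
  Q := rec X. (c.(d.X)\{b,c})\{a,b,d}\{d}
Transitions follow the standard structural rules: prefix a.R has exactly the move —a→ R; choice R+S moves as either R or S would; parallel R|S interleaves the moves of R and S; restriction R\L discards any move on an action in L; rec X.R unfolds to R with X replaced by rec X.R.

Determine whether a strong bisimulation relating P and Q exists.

LTS(P): 1 reachable states
  p0 = rec X. (a.(d.X)\{b,c})\{a,b,d}\{d} has moves deadlocked
LTS(Q): 2 reachable states
  q0 = rec X. (c.(d.X)\{b,c})\{a,b,d}\{d} has moves —c→ q1
  q1 = (d.(rec X. (c.(d.X)\{b,c})\{a,b,d}\{d}))\{b,c}\{a,b,d}\{d} has moves deadlocked
Coarsest stable partition (strong bisimilarity classes):
  B0 = {p0, q1}
  B1 = {q0}
p0 ∈ B0, q0 ∈ B1 → different blocks

P ≁ Q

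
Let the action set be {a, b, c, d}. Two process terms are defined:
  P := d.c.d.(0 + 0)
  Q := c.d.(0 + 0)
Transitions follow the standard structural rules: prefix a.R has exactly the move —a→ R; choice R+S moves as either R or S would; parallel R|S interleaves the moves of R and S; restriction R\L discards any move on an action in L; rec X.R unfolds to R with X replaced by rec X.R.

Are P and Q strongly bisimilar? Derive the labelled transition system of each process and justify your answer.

P's transition system — 4 states:
  m0 = d.c.d.(0 + 0) has moves —d→ m1
  m1 = c.d.(0 + 0) has moves —c→ m2
  m2 = d.(0 + 0) has moves —d→ m3
  m3 = 0 + 0 has moves deadlocked
Q's transition system — 3 states:
  n0 = c.d.(0 + 0) has moves —c→ n1
  n1 = d.(0 + 0) has moves —d→ n2
  n2 = 0 + 0 has moves deadlocked
Partition-refinement fixed point:
  B0 = {m0}
  B1 = {m1, n0}
  B2 = {m2, n1}
  B3 = {m3, n2}
m0 ∈ B0, n0 ∈ B1 → different blocks

NO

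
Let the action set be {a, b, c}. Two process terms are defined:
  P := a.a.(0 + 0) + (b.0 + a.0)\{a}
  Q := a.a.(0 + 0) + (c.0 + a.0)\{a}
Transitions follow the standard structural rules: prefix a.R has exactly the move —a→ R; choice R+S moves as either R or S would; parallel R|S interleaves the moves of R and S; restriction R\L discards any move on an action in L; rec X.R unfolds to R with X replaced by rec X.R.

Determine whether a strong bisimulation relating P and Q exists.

not bisimilar

LTS(P): 4 reachable states
  s0 = a.a.(0 + 0) + (b.0 + a.0)\{a} ⊢ =a=> s1, =b=> s2
  s1 = a.(0 + 0) ⊢ =a=> s3
  s2 = 0\{a} ⊢ stopped
  s3 = 0 + 0 ⊢ stopped
LTS(Q): 4 reachable states
  t0 = a.a.(0 + 0) + (c.0 + a.0)\{a} ⊢ =a=> t1, =c=> t2
  t1 = a.(0 + 0) ⊢ =a=> t3
  t2 = 0\{a} ⊢ stopped
  t3 = 0 + 0 ⊢ stopped
Partition-refinement fixed point:
  B0 = {s0}
  B1 = {s2, s3, t2, t3}
  B2 = {s1, t1}
  B3 = {t0}
s0 ∈ B0, t0 ∈ B3 → different blocks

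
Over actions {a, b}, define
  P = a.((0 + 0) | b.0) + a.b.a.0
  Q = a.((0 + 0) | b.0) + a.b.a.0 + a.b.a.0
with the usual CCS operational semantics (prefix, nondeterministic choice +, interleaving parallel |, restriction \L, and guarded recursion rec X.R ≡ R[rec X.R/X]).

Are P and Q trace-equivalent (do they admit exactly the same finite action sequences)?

trace-equivalent

P's transition system — 6 states:
  u0 = a.((0 + 0) | b.0) + a.b.a.0 ⊢ --a--▸ u1, --a--▸ u2
  u1 = (0 + 0) | b.0 ⊢ --b--▸ u3
  u2 = b.a.0 ⊢ --b--▸ u4
  u3 = (0 + 0) | 0 ⊢ ·
  u4 = a.0 ⊢ --a--▸ u5
  u5 = 0 ⊢ ·
Q's transition system — 6 states:
  v0 = a.((0 + 0) | b.0) + a.b.a.0 + a.b.a.0 ⊢ --a--▸ v1, --a--▸ v2
  v1 = (0 + 0) | b.0 ⊢ --b--▸ v3
  v2 = b.a.0 ⊢ --b--▸ v4
  v3 = (0 + 0) | 0 ⊢ ·
  v4 = a.0 ⊢ --a--▸ v5
  v5 = 0 ⊢ ·
Coarsest stable partition (strong bisimilarity classes):
  B0 = {u0, v0}
  B1 = {u1, v1}
  B2 = {u3, u5, v3, v5}
  B3 = {u2, v2}
  B4 = {u4, v4}
u0 ∈ B0, v0 ∈ B0 → same block
Bisimilar ⇒ trace-equivalent.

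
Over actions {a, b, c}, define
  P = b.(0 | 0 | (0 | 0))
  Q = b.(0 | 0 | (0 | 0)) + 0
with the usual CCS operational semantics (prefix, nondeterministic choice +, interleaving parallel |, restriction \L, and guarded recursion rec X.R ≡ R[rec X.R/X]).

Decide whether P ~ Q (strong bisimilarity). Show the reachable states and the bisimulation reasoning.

bisimilar

LTS(P): 2 reachable states
  u0 = b.(0 | 0 | (0 | 0)) :: -b-> u1
  u1 = 0 | 0 | (0 | 0) :: deadlocked
LTS(Q): 2 reachable states
  v0 = b.(0 | 0 | (0 | 0)) + 0 :: -b-> v1
  v1 = 0 | 0 | (0 | 0) :: deadlocked
Coarsest stable partition (strong bisimilarity classes):
  B0 = {u0, v0}
  B1 = {u1, v1}
u0 ∈ B0, v0 ∈ B0 → same block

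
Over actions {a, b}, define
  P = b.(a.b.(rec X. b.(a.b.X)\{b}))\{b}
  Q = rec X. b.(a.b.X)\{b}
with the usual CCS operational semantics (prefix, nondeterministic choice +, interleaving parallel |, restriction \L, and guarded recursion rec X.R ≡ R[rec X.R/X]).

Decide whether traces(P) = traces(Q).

P's transition system — 3 states:
  u0 = b.(a.b.(rec X. b.(a.b.X)\{b}))\{b} :: ··b··> u1
  u1 = (a.b.(rec X. b.(a.b.X)\{b}))\{b} :: ··a··> u2
  u2 = (b.(rec X. b.(a.b.X)\{b}))\{b} :: ∅
Q's transition system — 3 states:
  v0 = rec X. b.(a.b.X)\{b} :: ··b··> v1
  v1 = (a.b.(rec X. b.(a.b.X)\{b}))\{b} :: ··a··> v2
  v2 = (b.(rec X. b.(a.b.X)\{b}))\{b} :: ∅
Coarsest stable partition (strong bisimilarity classes):
  B0 = {u0, v0}
  B1 = {u1, v1}
  B2 = {u2, v2}
u0 ∈ B0, v0 ∈ B0 → same block
Bisimilar ⇒ trace-equivalent.

YES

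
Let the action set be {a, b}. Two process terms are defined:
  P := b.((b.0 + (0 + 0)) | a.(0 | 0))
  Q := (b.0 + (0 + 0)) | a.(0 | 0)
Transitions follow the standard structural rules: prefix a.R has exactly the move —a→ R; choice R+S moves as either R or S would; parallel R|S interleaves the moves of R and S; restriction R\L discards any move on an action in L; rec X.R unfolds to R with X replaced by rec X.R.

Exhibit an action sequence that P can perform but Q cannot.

LTS(P): 5 reachable states
  s0 = b.((b.0 + (0 + 0)) | a.(0 | 0)) | -b-> s1
  s1 = (b.0 + (0 + 0)) | a.(0 | 0) | -a-> s2, -b-> s3
  s2 = (b.0 + (0 + 0)) | (0 | 0) | -b-> s4
  s3 = 0 | a.(0 | 0) | -a-> s4
  s4 = 0 | (0 | 0) | stopped
LTS(Q): 4 reachable states
  t0 = (b.0 + (0 + 0)) | a.(0 | 0) | -a-> t1, -b-> t2
  t1 = (b.0 + (0 + 0)) | (0 | 0) | -b-> t3
  t2 = 0 | a.(0 | 0) | -a-> t3
  t3 = 0 | (0 | 0) | stopped
Trace ⟨bb⟩ through P, begin at {s0}:
  after b @ step 1: {s1}
  after b @ step 2: {s3}
  P completes σ.
Trace ⟨bb⟩ through Q, begin at {t0}:
  after b @ step 1: {t2}
  after b @ step 2: ∅  — Q cannot continue

bb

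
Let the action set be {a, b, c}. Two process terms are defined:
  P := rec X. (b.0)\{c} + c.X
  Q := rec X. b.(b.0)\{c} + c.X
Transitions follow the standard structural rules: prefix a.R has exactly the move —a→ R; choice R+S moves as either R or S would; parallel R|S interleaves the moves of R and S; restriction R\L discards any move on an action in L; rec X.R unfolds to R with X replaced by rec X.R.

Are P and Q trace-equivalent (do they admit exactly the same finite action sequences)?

NO — witness ⟨bb⟩

Reachable graph of P (2 states):
  u0 = rec X. (b.0)\{c} + c.X | --b--▸ u1, --c--▸ u0
  u1 = 0\{c} | ∅
Reachable graph of Q (3 states):
  v0 = rec X. b.(b.0)\{c} + c.X | --b--▸ v1, --c--▸ v0
  v1 = (b.0)\{c} | --b--▸ v2
  v2 = 0\{c} | ∅
Executing bb from Q (initial set {v0}):
  after b @ step 1: {v1}
  after b @ step 2: {v2}
  ✓ Q
Executing bb from P (initial set {u0}):
  after b @ step 1: {u1}
  after b @ step 2: no successor for P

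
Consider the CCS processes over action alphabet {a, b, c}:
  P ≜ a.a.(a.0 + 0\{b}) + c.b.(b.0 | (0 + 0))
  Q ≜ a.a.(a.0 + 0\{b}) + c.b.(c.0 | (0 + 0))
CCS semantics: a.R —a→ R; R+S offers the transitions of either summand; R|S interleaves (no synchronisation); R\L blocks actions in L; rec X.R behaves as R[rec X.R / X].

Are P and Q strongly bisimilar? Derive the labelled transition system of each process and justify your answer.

not bisimilar

P's transition system — 7 states:
  u0 = a.a.(a.0 + 0\{b}) + c.b.(b.0 | (0 + 0)) ⊢ ··a··> u1, ··c··> u2
  u1 = a.(a.0 + 0\{b}) ⊢ ··a··> u3
  u2 = b.(b.0 | (0 + 0)) ⊢ ··b··> u4
  u3 = a.0 + 0\{b} ⊢ ··a··> u5
  u4 = b.0 | (0 + 0) ⊢ ··b··> u6
  u5 = 0 ⊢ stopped
  u6 = 0 | (0 + 0) ⊢ stopped
Q's transition system — 7 states:
  v0 = a.a.(a.0 + 0\{b}) + c.b.(c.0 | (0 + 0)) ⊢ ··a··> v1, ··c··> v2
  v1 = a.(a.0 + 0\{b}) ⊢ ··a··> v3
  v2 = b.(c.0 | (0 + 0)) ⊢ ··b··> v4
  v3 = a.0 + 0\{b} ⊢ ··a··> v5
  v4 = c.0 | (0 + 0) ⊢ ··c··> v6
  v5 = 0 ⊢ stopped
  v6 = 0 | (0 + 0) ⊢ stopped
Partition-refinement fixed point:
  B0 = {u0}
  B1 = {u2}
  B2 = {u4}
  B3 = {u5, u6, v5, v6}
  B4 = {u1, v1}
  B5 = {u3, v3}
  B6 = {v0}
  B7 = {v2}
  B8 = {v4}
u0 ∈ B0, v0 ∈ B6 → different blocks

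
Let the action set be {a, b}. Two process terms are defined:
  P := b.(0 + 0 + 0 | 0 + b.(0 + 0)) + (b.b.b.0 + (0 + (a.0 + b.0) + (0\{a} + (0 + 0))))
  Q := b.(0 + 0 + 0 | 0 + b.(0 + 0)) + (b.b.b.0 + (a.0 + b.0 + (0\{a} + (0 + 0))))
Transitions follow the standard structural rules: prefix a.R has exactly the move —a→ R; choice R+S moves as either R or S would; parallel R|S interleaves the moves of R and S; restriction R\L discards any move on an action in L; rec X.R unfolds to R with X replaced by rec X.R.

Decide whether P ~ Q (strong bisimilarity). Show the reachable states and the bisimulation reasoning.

YES

LTS(P): 6 reachable states
  m0 = b.(0 + 0 + 0 | 0 + b.(0 + 0)) + (b.b.b.0 + (0 + (a.0 + b.0) + (0\{a} + (0 + 0)))) has moves —a→ m1, —b→ m1, —b→ m2, —b→ m3
  m1 = 0 has moves ·
  m2 = 0 + 0 + 0 | 0 + b.(0 + 0) has moves —b→ m4
  m3 = b.b.0 has moves —b→ m5
  m4 = 0 + 0 has moves ·
  m5 = b.0 has moves —b→ m1
LTS(Q): 6 reachable states
  n0 = b.(0 + 0 + 0 | 0 + b.(0 + 0)) + (b.b.b.0 + (a.0 + b.0 + (0\{a} + (0 + 0)))) has moves —a→ n1, —b→ n1, —b→ n2, —b→ n3
  n1 = 0 has moves ·
  n2 = 0 + 0 + 0 | 0 + b.(0 + 0) has moves —b→ n4
  n3 = b.b.0 has moves —b→ n5
  n4 = 0 + 0 has moves ·
  n5 = b.0 has moves —b→ n1
Partition-refinement fixed point:
  B0 = {m0, n0}
  B1 = {m1, m4, n1, n4}
  B2 = {m3, n3}
  B3 = {m2, m5, n2, n5}
m0 ∈ B0, n0 ∈ B0 → same block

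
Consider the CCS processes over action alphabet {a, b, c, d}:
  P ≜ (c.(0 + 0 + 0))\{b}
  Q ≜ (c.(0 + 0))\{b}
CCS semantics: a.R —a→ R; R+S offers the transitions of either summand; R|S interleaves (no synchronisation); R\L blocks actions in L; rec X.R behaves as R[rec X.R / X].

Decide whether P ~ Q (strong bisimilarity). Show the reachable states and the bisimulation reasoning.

Reachable graph of P (2 states):
  m0 = (c.(0 + 0 + 0))\{b} has moves —c→ m1
  m1 = (0 + 0 + 0)\{b} has moves deadlocked
Reachable graph of Q (2 states):
  n0 = (c.(0 + 0))\{b} has moves —c→ n1
  n1 = (0 + 0)\{b} has moves deadlocked
Coarsest stable partition (strong bisimilarity classes):
  B0 = {m0, n0}
  B1 = {m1, n1}
m0 ∈ B0, n0 ∈ B0 → same block

bisimilar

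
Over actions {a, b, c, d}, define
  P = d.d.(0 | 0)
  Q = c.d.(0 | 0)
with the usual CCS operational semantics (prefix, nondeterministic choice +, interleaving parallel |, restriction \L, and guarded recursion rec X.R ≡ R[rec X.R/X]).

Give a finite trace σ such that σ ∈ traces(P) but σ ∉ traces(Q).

Reachable graph of P (3 states):
  u0 = d.d.(0 | 0) :: =d=> u1
  u1 = d.(0 | 0) :: =d=> u2
  u2 = 0 | 0 :: deadlocked
Reachable graph of Q (3 states):
  v0 = c.d.(0 | 0) :: =c=> v1
  v1 = d.(0 | 0) :: =d=> v2
  v2 = 0 | 0 :: deadlocked
Trace ⟨d⟩ through P, begin at {u0}:
  after d @ step 1: {u1}
  — P admits the full trace.
Trace ⟨d⟩ through Q, begin at {v0}:
  after d @ step 1: ∅  — Q cannot continue

d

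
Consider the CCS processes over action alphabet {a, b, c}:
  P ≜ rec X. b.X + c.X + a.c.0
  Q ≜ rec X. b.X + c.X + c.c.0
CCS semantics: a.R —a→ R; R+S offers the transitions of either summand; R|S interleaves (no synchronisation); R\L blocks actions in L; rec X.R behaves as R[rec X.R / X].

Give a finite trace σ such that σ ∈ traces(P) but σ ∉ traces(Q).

LTS(P): 3 reachable states
  u0 = rec X. b.X + c.X + a.c.0 | ··a··> u1, ··b··> u0, ··c··> u0
  u1 = c.0 | ··c··> u2
  u2 = 0 | stopped
LTS(Q): 3 reachable states
  v0 = rec X. b.X + c.X + c.c.0 | ··b··> v0, ··c··> v0, ··c··> v1
  v1 = c.0 | ··c··> v2
  v2 = 0 | stopped
Executing a from P (initial set {u0}):
  [1] a ⇒ {u1}
  ✓ P
Executing a from Q (initial set {v0}):
  [1] a ⇒ ∅  — Q cannot continue

a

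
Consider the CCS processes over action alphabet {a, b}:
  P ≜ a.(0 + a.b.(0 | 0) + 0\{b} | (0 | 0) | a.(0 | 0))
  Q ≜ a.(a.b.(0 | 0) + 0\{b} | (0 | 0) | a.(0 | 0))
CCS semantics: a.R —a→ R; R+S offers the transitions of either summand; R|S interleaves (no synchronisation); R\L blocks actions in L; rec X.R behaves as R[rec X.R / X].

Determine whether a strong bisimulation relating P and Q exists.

P ~ Q

P's transition system — 5 states:
  m0 = a.(0 + a.b.(0 | 0) + 0\{b} | (0 | 0) | a.(0 | 0)) | —a→ m1
  m1 = 0 + a.b.(0 | 0) + 0\{b} | (0 | 0) | a.(0 | 0) | —a→ m2, —a→ m3
  m2 = 0\{b} | (0 | 0) | (0 | 0) | stopped
  m3 = b.(0 | 0) | —b→ m4
  m4 = 0 | 0 | stopped
Q's transition system — 5 states:
  n0 = a.(a.b.(0 | 0) + 0\{b} | (0 | 0) | a.(0 | 0)) | —a→ n1
  n1 = a.b.(0 | 0) + 0\{b} | (0 | 0) | a.(0 | 0) | —a→ n2, —a→ n3
  n2 = 0\{b} | (0 | 0) | (0 | 0) | stopped
  n3 = b.(0 | 0) | —b→ n4
  n4 = 0 | 0 | stopped
Bisimilarity quotient blocks:
  B0 = {m0, n0}
  B1 = {m1, n1}
  B2 = {m3, n3}
  B3 = {m2, m4, n2, n4}
m0 ∈ B0, n0 ∈ B0 → same block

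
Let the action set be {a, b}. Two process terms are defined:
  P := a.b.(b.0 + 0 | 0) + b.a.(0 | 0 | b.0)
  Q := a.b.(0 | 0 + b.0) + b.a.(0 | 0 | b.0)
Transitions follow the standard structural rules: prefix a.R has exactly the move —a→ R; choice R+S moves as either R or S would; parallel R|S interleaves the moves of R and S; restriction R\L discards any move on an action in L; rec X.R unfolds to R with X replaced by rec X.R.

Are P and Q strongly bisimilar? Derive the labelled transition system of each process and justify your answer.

bisimilar

P's transition system — 7 states:
  s0 = a.b.(b.0 + 0 | 0) + b.a.(0 | 0 | b.0) :: -a-> s1, -b-> s2
  s1 = b.(b.0 + 0 | 0) :: -b-> s3
  s2 = a.(0 | 0 | b.0) :: -a-> s4
  s3 = b.0 + 0 | 0 :: -b-> s5
  s4 = 0 | 0 | b.0 :: -b-> s6
  s5 = 0 :: ·
  s6 = 0 | 0 | 0 :: ·
Q's transition system — 7 states:
  t0 = a.b.(0 | 0 + b.0) + b.a.(0 | 0 | b.0) :: -a-> t1, -b-> t2
  t1 = b.(0 | 0 + b.0) :: -b-> t3
  t2 = a.(0 | 0 | b.0) :: -a-> t4
  t3 = 0 | 0 + b.0 :: -b-> t5
  t4 = 0 | 0 | b.0 :: -b-> t6
  t5 = 0 :: ·
  t6 = 0 | 0 | 0 :: ·
Bisimilarity quotient blocks:
  B0 = {s0, t0}
  B1 = {s1, t1}
  B2 = {s3, s4, t3, t4}
  B3 = {s5, s6, t5, t6}
  B4 = {s2, t2}
s0 ∈ B0, t0 ∈ B0 → same block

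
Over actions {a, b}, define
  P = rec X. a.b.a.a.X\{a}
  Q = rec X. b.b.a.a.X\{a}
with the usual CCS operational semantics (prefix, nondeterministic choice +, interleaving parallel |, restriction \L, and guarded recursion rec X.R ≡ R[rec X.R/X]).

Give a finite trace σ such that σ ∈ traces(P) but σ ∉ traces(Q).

a

Reachable graph of P (5 states):
  s0 = rec X. a.b.a.a.X\{a} :: —a→ s1
  s1 = b.a.a.(rec X. a.b.a.a.X\{a})\{a} :: —b→ s2
  s2 = a.a.(rec X. a.b.a.a.X\{a})\{a} :: —a→ s3
  s3 = a.(rec X. a.b.a.a.X\{a})\{a} :: —a→ s4
  s4 = (rec X. a.b.a.a.X\{a})\{a} :: ·
Reachable graph of Q (7 states):
  t0 = rec X. b.b.a.a.X\{a} :: —b→ t1
  t1 = b.a.a.(rec X. b.b.a.a.X\{a})\{a} :: —b→ t2
  t2 = a.a.(rec X. b.b.a.a.X\{a})\{a} :: —a→ t3
  t3 = a.(rec X. b.b.a.a.X\{a})\{a} :: —a→ t4
  t4 = (rec X. b.b.a.a.X\{a})\{a} :: —b→ t5
  t5 = (b.a.a.(rec X. b.b.a.a.X\{a})\{a})\{a} :: —b→ t6
  t6 = (a.a.(rec X. b.b.a.a.X\{a})\{a})\{a} :: ·
Executing a from P (initial set {s0}):
  step 1 (a): {s1}
  — P admits the full trace.
Executing a from Q (initial set {t0}):
  step 1 (a): no successor for Q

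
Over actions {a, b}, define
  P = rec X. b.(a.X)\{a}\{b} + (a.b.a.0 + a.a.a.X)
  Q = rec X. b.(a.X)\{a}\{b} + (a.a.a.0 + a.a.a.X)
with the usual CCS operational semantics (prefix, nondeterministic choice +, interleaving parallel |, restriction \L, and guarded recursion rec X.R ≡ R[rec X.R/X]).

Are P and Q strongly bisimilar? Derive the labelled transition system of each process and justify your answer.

not bisimilar

Reachable graph of P (7 states):
  u0 = rec X. b.(a.X)\{a}\{b} + (a.b.a.0 + a.a.a.X) | --a--▸ u1, --a--▸ u2, --b--▸ u3
  u1 = a.a.(rec X. b.(a.X)\{a}\{b} + (a.b.a.0 + a.a.a.X)) | --a--▸ u4
  u2 = b.a.0 | --b--▸ u5
  u3 = (a.(rec X. b.(a.X)\{a}\{b} + (a.b.a.0 + a.a.a.X)))\{a}\{b} | (no moves)
  u4 = a.(rec X. b.(a.X)\{a}\{b} + (a.b.a.0 + a.a.a.X)) | --a--▸ u0
  u5 = a.0 | --a--▸ u6
  u6 = 0 | (no moves)
Reachable graph of Q (7 states):
  v0 = rec X. b.(a.X)\{a}\{b} + (a.a.a.0 + a.a.a.X) | --a--▸ v1, --a--▸ v2, --b--▸ v3
  v1 = a.a.(rec X. b.(a.X)\{a}\{b} + (a.a.a.0 + a.a.a.X)) | --a--▸ v4
  v2 = a.a.0 | --a--▸ v5
  v3 = (a.(rec X. b.(a.X)\{a}\{b} + (a.a.a.0 + a.a.a.X)))\{a}\{b} | (no moves)
  v4 = a.(rec X. b.(a.X)\{a}\{b} + (a.a.a.0 + a.a.a.X)) | --a--▸ v0
  v5 = a.0 | --a--▸ v6
  v6 = 0 | (no moves)
Partition-refinement fixed point:
  B0 = {u0}
  B1 = {u1}
  B2 = {u4}
  B3 = {u3, u6, v3, v6}
  B4 = {u2}
  B5 = {u5, v5}
  B6 = {v0}
  B7 = {v1}
  B8 = {v4}
  B9 = {v2}
u0 ∈ B0, v0 ∈ B6 → different blocks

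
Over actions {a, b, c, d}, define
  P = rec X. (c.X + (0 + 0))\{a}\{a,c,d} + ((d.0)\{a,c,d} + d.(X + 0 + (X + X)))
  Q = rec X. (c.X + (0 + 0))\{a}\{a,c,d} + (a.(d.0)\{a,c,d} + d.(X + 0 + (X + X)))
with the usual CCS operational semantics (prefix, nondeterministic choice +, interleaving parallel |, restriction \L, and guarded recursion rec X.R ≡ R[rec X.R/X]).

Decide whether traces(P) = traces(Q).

P's transition system — 2 states:
  s0 = rec X. (c.X + (0 + 0))\{a}\{a,c,d} + ((d.0)\{a,c,d} + d.(X + 0 + (X + X))) | -d-> s1
  s1 = (rec X. (c.X + (0 + 0))\{a}\{a,c,d} + ((d.0)\{a,c,d} + d.(X + 0 + (X + X)))) + 0 + ((rec X. (c.X + (0 + 0))\{a}\{a,c,d} + ((d.0)\{a,c,d} + d.(X + 0 + (X + X)))) + (rec X. (c.X + (0 + 0))\{a}\{a,c,d} + ((d.0)\{a,c,d} + d.(X + 0 + (X + X))))) | -d-> s1
Q's transition system — 3 states:
  t0 = rec X. (c.X + (0 + 0))\{a}\{a,c,d} + (a.(d.0)\{a,c,d} + d.(X + 0 + (X + X))) | -a-> t1, -d-> t2
  t1 = (d.0)\{a,c,d} | deadlocked
  t2 = (rec X. (c.X + (0 + 0))\{a}\{a,c,d} + (a.(d.0)\{a,c,d} + d.(X + 0 + (X + X)))) + 0 + ((rec X. (c.X + (0 + 0))\{a}\{a,c,d} + (a.(d.0)\{a,c,d} + d.(X + 0 + (X + X)))) + (rec X. (c.X + (0 + 0))\{a}\{a,c,d} + (a.(d.0)\{a,c,d} + d.(X + 0 + (X + X))))) | -a-> t1, -d-> t2
Run σ = ⟨a⟩ on Q: start {t0}
  step 1 (a): {t1}
  Q completes σ.
Run σ = ⟨a⟩ on P: start {s0}
  step 1 (a): no successor for P

traces(P) ≠ traces(Q) — witness ⟨a⟩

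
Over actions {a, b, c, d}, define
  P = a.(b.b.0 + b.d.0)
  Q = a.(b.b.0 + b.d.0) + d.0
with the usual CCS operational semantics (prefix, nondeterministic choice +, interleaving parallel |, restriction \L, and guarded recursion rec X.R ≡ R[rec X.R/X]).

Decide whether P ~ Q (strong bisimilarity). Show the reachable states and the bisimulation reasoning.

NO

Reachable graph of P (5 states):
  m0 = a.(b.b.0 + b.d.0) ⊢ —a→ m1
  m1 = b.b.0 + b.d.0 ⊢ —b→ m2, —b→ m3
  m2 = b.0 ⊢ —b→ m4
  m3 = d.0 ⊢ —d→ m4
  m4 = 0 ⊢ ·
Reachable graph of Q (5 states):
  n0 = a.(b.b.0 + b.d.0) + d.0 ⊢ —a→ n1, —d→ n2
  n1 = b.b.0 + b.d.0 ⊢ —b→ n3, —b→ n4
  n2 = 0 ⊢ ·
  n3 = b.0 ⊢ —b→ n2
  n4 = d.0 ⊢ —d→ n2
Bisimilarity quotient blocks:
  B0 = {m0}
  B1 = {m1, n1}
  B2 = {m3, n4}
  B3 = {m4, n2}
  B4 = {m2, n3}
  B5 = {n0}
m0 ∈ B0, n0 ∈ B5 → different blocks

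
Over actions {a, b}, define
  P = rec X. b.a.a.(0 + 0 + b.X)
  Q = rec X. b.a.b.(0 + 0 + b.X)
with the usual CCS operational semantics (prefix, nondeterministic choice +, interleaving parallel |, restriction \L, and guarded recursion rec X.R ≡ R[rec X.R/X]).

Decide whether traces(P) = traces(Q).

trace-distinct — witness ⟨baa⟩

P's transition system — 4 states:
  u0 = rec X. b.a.a.(0 + 0 + b.X) :: =b=> u1
  u1 = a.a.(0 + 0 + b.(rec X. b.a.a.(0 + 0 + b.X))) :: =a=> u2
  u2 = a.(0 + 0 + b.(rec X. b.a.a.(0 + 0 + b.X))) :: =a=> u3
  u3 = 0 + 0 + b.(rec X. b.a.a.(0 + 0 + b.X)) :: =b=> u0
Q's transition system — 4 states:
  v0 = rec X. b.a.b.(0 + 0 + b.X) :: =b=> v1
  v1 = a.b.(0 + 0 + b.(rec X. b.a.b.(0 + 0 + b.X))) :: =a=> v2
  v2 = b.(0 + 0 + b.(rec X. b.a.b.(0 + 0 + b.X))) :: =b=> v3
  v3 = 0 + 0 + b.(rec X. b.a.b.(0 + 0 + b.X)) :: =b=> v0
Run σ = ⟨baa⟩ on P: start {u0}
  after b @ step 1: {u1}
  after a @ step 2: {u2}
  after a @ step 3: {u3}
  P completes σ.
Run σ = ⟨baa⟩ on Q: start {v0}
  after b @ step 1: {v1}
  after a @ step 2: {v2}
  after a @ step 3: ∅  — Q cannot continue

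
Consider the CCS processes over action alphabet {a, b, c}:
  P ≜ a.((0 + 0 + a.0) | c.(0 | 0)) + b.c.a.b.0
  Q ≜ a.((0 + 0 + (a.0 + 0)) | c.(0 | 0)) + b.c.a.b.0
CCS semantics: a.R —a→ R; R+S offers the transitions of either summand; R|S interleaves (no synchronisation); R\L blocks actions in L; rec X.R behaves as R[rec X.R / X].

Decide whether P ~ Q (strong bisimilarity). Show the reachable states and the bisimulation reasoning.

P ~ Q

P's transition system — 9 states:
  s0 = a.((0 + 0 + a.0) | c.(0 | 0)) + b.c.a.b.0 → -a-> s1, -b-> s2
  s1 = (0 + 0 + a.0) | c.(0 | 0) → -a-> s3, -c-> s4
  s2 = c.a.b.0 → -c-> s5
  s3 = 0 | c.(0 | 0) → -c-> s6
  s4 = (0 + 0 + a.0) | (0 | 0) → -a-> s6
  s5 = a.b.0 → -a-> s7
  s6 = 0 | (0 | 0) → deadlocked
  s7 = b.0 → -b-> s8
  s8 = 0 → deadlocked
Q's transition system — 9 states:
  t0 = a.((0 + 0 + (a.0 + 0)) | c.(0 | 0)) + b.c.a.b.0 → -a-> t1, -b-> t2
  t1 = (0 + 0 + (a.0 + 0)) | c.(0 | 0) → -a-> t3, -c-> t4
  t2 = c.a.b.0 → -c-> t5
  t3 = 0 | c.(0 | 0) → -c-> t6
  t4 = (0 + 0 + (a.0 + 0)) | (0 | 0) → -a-> t6
  t5 = a.b.0 → -a-> t7
  t6 = 0 | (0 | 0) → deadlocked
  t7 = b.0 → -b-> t8
  t8 = 0 → deadlocked
Partition-refinement fixed point:
  B0 = {s0, t0}
  B1 = {s2, t2}
  B2 = {s5, t5}
  B3 = {s7, t7}
  B4 = {s6, s8, t6, t8}
  B5 = {s1, t1}
  B6 = {s4, t4}
  B7 = {s3, t3}
s0 ∈ B0, t0 ∈ B0 → same block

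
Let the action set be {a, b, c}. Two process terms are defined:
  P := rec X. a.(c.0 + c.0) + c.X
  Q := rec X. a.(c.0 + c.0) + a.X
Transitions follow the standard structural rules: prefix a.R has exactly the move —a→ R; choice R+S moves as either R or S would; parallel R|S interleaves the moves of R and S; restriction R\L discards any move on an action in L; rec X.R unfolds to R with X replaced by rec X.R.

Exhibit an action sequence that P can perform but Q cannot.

LTS(P): 3 reachable states
  s0 = rec X. a.(c.0 + c.0) + c.X :: ··a··> s1, ··c··> s0
  s1 = c.0 + c.0 :: ··c··> s2
  s2 = 0 :: stopped
LTS(Q): 3 reachable states
  t0 = rec X. a.(c.0 + c.0) + a.X :: ··a··> t0, ··a··> t1
  t1 = c.0 + c.0 :: ··c··> t2
  t2 = 0 :: stopped
Executing c from P (initial set {s0}):
  step 1 (c): {s0}
  — P admits the full trace.
Executing c from Q (initial set {t0}):
  step 1 (c): no successor for Q

c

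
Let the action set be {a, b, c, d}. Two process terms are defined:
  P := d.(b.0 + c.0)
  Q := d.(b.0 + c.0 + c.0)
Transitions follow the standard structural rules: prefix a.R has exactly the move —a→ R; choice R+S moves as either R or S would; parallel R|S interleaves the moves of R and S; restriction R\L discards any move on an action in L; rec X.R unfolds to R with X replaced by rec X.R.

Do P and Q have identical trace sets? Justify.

YES

LTS(P): 3 reachable states
  m0 = d.(b.0 + c.0) has moves -d-> m1
  m1 = b.0 + c.0 has moves -b-> m2, -c-> m2
  m2 = 0 has moves (no moves)
LTS(Q): 3 reachable states
  n0 = d.(b.0 + c.0 + c.0) has moves -d-> n1
  n1 = b.0 + c.0 + c.0 has moves -b-> n2, -c-> n2
  n2 = 0 has moves (no moves)
Partition-refinement fixed point:
  B0 = {m0, n0}
  B1 = {m1, n1}
  B2 = {m2, n2}
m0 ∈ B0, n0 ∈ B0 → same block
Bisimilar ⇒ trace-equivalent.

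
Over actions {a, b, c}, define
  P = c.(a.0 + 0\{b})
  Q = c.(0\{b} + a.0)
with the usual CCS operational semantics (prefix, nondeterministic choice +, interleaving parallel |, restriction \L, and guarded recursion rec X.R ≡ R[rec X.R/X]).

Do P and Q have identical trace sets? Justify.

Reachable graph of P (3 states):
  p0 = c.(a.0 + 0\{b}) has moves --c--▸ p1
  p1 = a.0 + 0\{b} has moves --a--▸ p2
  p2 = 0 has moves (no moves)
Reachable graph of Q (3 states):
  q0 = c.(0\{b} + a.0) has moves --c--▸ q1
  q1 = 0\{b} + a.0 has moves --a--▸ q2
  q2 = 0 has moves (no moves)
Partition-refinement fixed point:
  B0 = {p0, q0}
  B1 = {p1, q1}
  B2 = {p2, q2}
p0 ∈ B0, q0 ∈ B0 → same block
Bisimilar ⇒ trace-equivalent.

traces(P) = traces(Q)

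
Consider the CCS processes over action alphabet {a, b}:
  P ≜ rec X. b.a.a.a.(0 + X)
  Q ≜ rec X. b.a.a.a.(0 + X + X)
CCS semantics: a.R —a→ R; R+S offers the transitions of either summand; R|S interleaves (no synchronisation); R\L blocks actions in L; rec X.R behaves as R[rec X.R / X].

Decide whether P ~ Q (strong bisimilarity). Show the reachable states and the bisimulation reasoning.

P's transition system — 5 states:
  s0 = rec X. b.a.a.a.(0 + X) :: —b→ s1
  s1 = a.a.a.(0 + (rec X. b.a.a.a.(0 + X))) :: —a→ s2
  s2 = a.a.(0 + (rec X. b.a.a.a.(0 + X))) :: —a→ s3
  s3 = a.(0 + (rec X. b.a.a.a.(0 + X))) :: —a→ s4
  s4 = 0 + (rec X. b.a.a.a.(0 + X)) :: —b→ s1
Q's transition system — 5 states:
  t0 = rec X. b.a.a.a.(0 + X + X) :: —b→ t1
  t1 = a.a.a.(0 + (rec X. b.a.a.a.(0 + X + X)) + (rec X. b.a.a.a.(0 + X + X))) :: —a→ t2
  t2 = a.a.(0 + (rec X. b.a.a.a.(0 + X + X)) + (rec X. b.a.a.a.(0 + X + X))) :: —a→ t3
  t3 = a.(0 + (rec X. b.a.a.a.(0 + X + X)) + (rec X. b.a.a.a.(0 + X + X))) :: —a→ t4
  t4 = 0 + (rec X. b.a.a.a.(0 + X + X)) + (rec X. b.a.a.a.(0 + X + X)) :: —b→ t1
Partition-refinement fixed point:
  B0 = {s0, s4, t0, t4}
  B1 = {s1, t1}
  B2 = {s2, t2}
  B3 = {s3, t3}
s0 ∈ B0, t0 ∈ B0 → same block

YES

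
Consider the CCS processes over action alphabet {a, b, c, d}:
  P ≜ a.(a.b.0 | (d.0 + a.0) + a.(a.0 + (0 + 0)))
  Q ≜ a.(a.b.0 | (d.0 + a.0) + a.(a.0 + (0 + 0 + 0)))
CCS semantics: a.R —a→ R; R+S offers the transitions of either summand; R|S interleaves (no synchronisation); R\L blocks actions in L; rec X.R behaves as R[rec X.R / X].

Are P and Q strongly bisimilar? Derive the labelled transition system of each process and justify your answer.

LTS(P): 9 reachable states
  s0 = a.(a.b.0 | (d.0 + a.0) + a.(a.0 + (0 + 0))) has moves =a=> s1
  s1 = a.b.0 | (d.0 + a.0) + a.(a.0 + (0 + 0)) has moves =a=> s2, =a=> s3, =a=> s4, =d=> s3
  s2 = a.0 + (0 + 0) has moves =a=> s5
  s3 = a.b.0 | 0 has moves =a=> s6
  s4 = b.0 | (d.0 + a.0) has moves =a=> s6, =b=> s7, =d=> s6
  s5 = 0 has moves (no moves)
  s6 = b.0 | 0 has moves =b=> s8
  s7 = 0 | (d.0 + a.0) has moves =a=> s8, =d=> s8
  s8 = 0 | 0 has moves (no moves)
LTS(Q): 9 reachable states
  t0 = a.(a.b.0 | (d.0 + a.0) + a.(a.0 + (0 + 0 + 0))) has moves =a=> t1
  t1 = a.b.0 | (d.0 + a.0) + a.(a.0 + (0 + 0 + 0)) has moves =a=> t2, =a=> t3, =a=> t4, =d=> t3
  t2 = a.0 + (0 + 0 + 0) has moves =a=> t5
  t3 = a.b.0 | 0 has moves =a=> t6
  t4 = b.0 | (d.0 + a.0) has moves =a=> t6, =b=> t7, =d=> t6
  t5 = 0 has moves (no moves)
  t6 = b.0 | 0 has moves =b=> t8
  t7 = 0 | (d.0 + a.0) has moves =a=> t8, =d=> t8
  t8 = 0 | 0 has moves (no moves)
Bisimilarity quotient blocks:
  B0 = {s0, t0}
  B1 = {s1, t1}
  B2 = {s4, t4}
  B3 = {s6, t6}
  B4 = {s5, s8, t5, t8}
  B5 = {s7, t7}
  B6 = {s2, t2}
  B7 = {s3, t3}
s0 ∈ B0, t0 ∈ B0 → same block

bisimilar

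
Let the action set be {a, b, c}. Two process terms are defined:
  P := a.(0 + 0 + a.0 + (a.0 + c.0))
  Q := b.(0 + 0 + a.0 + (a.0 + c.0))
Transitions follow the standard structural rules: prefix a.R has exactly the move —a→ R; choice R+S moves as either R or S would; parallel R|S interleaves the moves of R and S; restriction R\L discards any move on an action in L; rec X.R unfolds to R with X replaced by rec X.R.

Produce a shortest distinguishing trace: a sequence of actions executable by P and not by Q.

a

P's transition system — 3 states:
  m0 = a.(0 + 0 + a.0 + (a.0 + c.0)) :: ··a··> m1
  m1 = 0 + 0 + a.0 + (a.0 + c.0) :: ··a··> m2, ··c··> m2
  m2 = 0 :: ·
Q's transition system — 3 states:
  n0 = b.(0 + 0 + a.0 + (a.0 + c.0)) :: ··b··> n1
  n1 = 0 + 0 + a.0 + (a.0 + c.0) :: ··a··> n2, ··c··> n2
  n2 = 0 :: ·
Executing a from P (initial set {m0}):
  after a @ step 1: {m1}
  P completes σ.
Executing a from Q (initial set {n0}):
  after a @ step 1: no successor for Q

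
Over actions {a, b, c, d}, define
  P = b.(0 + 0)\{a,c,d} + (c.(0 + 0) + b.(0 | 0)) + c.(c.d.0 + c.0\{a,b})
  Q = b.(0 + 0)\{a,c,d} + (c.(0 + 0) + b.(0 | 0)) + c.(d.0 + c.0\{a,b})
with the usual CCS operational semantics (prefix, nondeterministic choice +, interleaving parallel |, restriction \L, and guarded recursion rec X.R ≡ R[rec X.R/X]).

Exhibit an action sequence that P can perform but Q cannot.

P's transition system — 8 states:
  m0 = b.(0 + 0)\{a,c,d} + (c.(0 + 0) + b.(0 | 0)) + c.(c.d.0 + c.0\{a,b}) has moves ··b··> m1, ··b··> m2, ··c··> m3, ··c··> m4
  m1 = (0 + 0)\{a,c,d} has moves ·
  m2 = 0 | 0 has moves ·
  m3 = 0 + 0 has moves ·
  m4 = c.d.0 + c.0\{a,b} has moves ··c··> m5, ··c··> m6
  m5 = 0\{a,b} has moves ·
  m6 = d.0 has moves ··d··> m7
  m7 = 0 has moves ·
Q's transition system — 7 states:
  n0 = b.(0 + 0)\{a,c,d} + (c.(0 + 0) + b.(0 | 0)) + c.(d.0 + c.0\{a,b}) has moves ··b··> n1, ··b··> n2, ··c··> n3, ··c··> n4
  n1 = (0 + 0)\{a,c,d} has moves ·
  n2 = 0 | 0 has moves ·
  n3 = 0 + 0 has moves ·
  n4 = d.0 + c.0\{a,b} has moves ··c··> n5, ··d··> n6
  n5 = 0\{a,b} has moves ·
  n6 = 0 has moves ·
Executing ccd from P (initial set {m0}):
  step 1 (c): {m3, m4}
  step 2 (c): {m5, m6}
  step 3 (d): {m7}
  — P admits the full trace.
Executing ccd from Q (initial set {n0}):
  step 1 (c): {n3, n4}
  step 2 (c): {n5}
  step 3 (d): no successor for Q

ccd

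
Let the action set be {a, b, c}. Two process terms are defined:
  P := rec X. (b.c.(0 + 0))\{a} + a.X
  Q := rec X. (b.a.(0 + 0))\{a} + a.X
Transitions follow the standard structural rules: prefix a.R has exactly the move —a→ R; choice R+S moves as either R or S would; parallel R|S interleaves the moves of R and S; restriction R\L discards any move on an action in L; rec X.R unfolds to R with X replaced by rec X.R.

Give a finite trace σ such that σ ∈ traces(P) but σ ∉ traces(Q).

P's transition system — 3 states:
  u0 = rec X. (b.c.(0 + 0))\{a} + a.X → =a=> u0, =b=> u1
  u1 = (c.(0 + 0))\{a} → =c=> u2
  u2 = (0 + 0)\{a} → ·
Q's transition system — 2 states:
  v0 = rec X. (b.a.(0 + 0))\{a} + a.X → =a=> v0, =b=> v1
  v1 = (a.(0 + 0))\{a} → ·
Trace ⟨bc⟩ through P, begin at {u0}:
  step 1 (b): {u1}
  step 2 (c): {u2}
  — P admits the full trace.
Trace ⟨bc⟩ through Q, begin at {v0}:
  step 1 (b): {v1}
  step 2 (c): no successor for Q

bc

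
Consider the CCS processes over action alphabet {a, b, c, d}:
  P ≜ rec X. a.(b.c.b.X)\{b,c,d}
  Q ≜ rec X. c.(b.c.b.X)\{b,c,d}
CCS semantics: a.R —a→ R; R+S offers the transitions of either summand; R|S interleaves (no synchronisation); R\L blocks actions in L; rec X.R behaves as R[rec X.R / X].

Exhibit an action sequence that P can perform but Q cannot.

a

LTS(P): 2 reachable states
  m0 = rec X. a.(b.c.b.X)\{b,c,d} :: -a-> m1
  m1 = (b.c.b.(rec X. a.(b.c.b.X)\{b,c,d}))\{b,c,d} :: stopped
LTS(Q): 2 reachable states
  n0 = rec X. c.(b.c.b.X)\{b,c,d} :: -c-> n1
  n1 = (b.c.b.(rec X. c.(b.c.b.X)\{b,c,d}))\{b,c,d} :: stopped
Executing a from P (initial set {m0}):
  [1] a ⇒ {m1}
  — P admits the full trace.
Executing a from Q (initial set {n0}):
  [1] a ⇒ no successor for Q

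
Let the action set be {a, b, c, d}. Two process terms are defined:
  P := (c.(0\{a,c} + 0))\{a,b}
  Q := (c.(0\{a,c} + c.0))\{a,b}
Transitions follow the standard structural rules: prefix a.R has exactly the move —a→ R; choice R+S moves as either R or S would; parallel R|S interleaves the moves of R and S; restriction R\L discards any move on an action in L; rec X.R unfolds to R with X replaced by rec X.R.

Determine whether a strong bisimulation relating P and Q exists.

LTS(P): 2 reachable states
  s0 = (c.(0\{a,c} + 0))\{a,b} | --c--▸ s1
  s1 = (0\{a,c} + 0)\{a,b} | deadlocked
LTS(Q): 3 reachable states
  t0 = (c.(0\{a,c} + c.0))\{a,b} | --c--▸ t1
  t1 = (0\{a,c} + c.0)\{a,b} | --c--▸ t2
  t2 = 0\{a,b} | deadlocked
Partition-refinement fixed point:
  B0 = {s0, t1}
  B1 = {s1, t2}
  B2 = {t0}
s0 ∈ B0, t0 ∈ B2 → different blocks

not bisimilar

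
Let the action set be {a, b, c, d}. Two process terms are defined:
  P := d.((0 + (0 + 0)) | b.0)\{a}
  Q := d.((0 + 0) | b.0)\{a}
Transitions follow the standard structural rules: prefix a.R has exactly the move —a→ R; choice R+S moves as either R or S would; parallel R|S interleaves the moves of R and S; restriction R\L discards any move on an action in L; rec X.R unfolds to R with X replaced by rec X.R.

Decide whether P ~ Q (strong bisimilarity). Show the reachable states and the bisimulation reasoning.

LTS(P): 3 reachable states
  p0 = d.((0 + (0 + 0)) | b.0)\{a} | ··d··> p1
  p1 = ((0 + (0 + 0)) | b.0)\{a} | ··b··> p2
  p2 = ((0 + (0 + 0)) | 0)\{a} | stopped
LTS(Q): 3 reachable states
  q0 = d.((0 + 0) | b.0)\{a} | ··d··> q1
  q1 = ((0 + 0) | b.0)\{a} | ··b··> q2
  q2 = ((0 + 0) | 0)\{a} | stopped
Coarsest stable partition (strong bisimilarity classes):
  B0 = {p0, q0}
  B1 = {p1, q1}
  B2 = {p2, q2}
p0 ∈ B0, q0 ∈ B0 → same block

bisimilar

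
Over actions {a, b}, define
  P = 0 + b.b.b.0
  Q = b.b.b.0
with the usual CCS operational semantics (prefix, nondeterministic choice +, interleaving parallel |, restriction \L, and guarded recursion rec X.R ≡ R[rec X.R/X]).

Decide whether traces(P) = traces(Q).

YES

LTS(P): 4 reachable states
  p0 = 0 + b.b.b.0 | =b=> p1
  p1 = b.b.0 | =b=> p2
  p2 = b.0 | =b=> p3
  p3 = 0 | (no moves)
LTS(Q): 4 reachable states
  q0 = b.b.b.0 | =b=> q1
  q1 = b.b.0 | =b=> q2
  q2 = b.0 | =b=> q3
  q3 = 0 | (no moves)
Partition-refinement fixed point:
  B0 = {p0, q0}
  B1 = {p1, q1}
  B2 = {p2, q2}
  B3 = {p3, q3}
p0 ∈ B0, q0 ∈ B0 → same block
Bisimilar ⇒ trace-equivalent.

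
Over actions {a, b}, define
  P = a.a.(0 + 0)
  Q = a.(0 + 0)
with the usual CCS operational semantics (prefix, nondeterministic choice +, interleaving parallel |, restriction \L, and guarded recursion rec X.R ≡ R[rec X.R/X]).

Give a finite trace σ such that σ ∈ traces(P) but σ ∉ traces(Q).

Reachable graph of P (3 states):
  m0 = a.a.(0 + 0) ⊢ --a--▸ m1
  m1 = a.(0 + 0) ⊢ --a--▸ m2
  m2 = 0 + 0 ⊢ ·
Reachable graph of Q (2 states):
  n0 = a.(0 + 0) ⊢ --a--▸ n1
  n1 = 0 + 0 ⊢ ·
Run σ = ⟨aa⟩ on P: start {m0}
  [1] a ⇒ {m1}
  [2] a ⇒ {m2}
  ✓ P
Run σ = ⟨aa⟩ on Q: start {n0}
  [1] a ⇒ {n1}
  [2] a ⇒ no successor for Q

aa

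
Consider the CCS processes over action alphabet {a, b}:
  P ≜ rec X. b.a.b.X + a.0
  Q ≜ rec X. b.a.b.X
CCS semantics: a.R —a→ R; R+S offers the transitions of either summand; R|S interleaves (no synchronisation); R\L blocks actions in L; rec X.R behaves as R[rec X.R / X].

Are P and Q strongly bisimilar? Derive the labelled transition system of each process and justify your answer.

Reachable graph of P (4 states):
  u0 = rec X. b.a.b.X + a.0 | --a--▸ u1, --b--▸ u2
  u1 = 0 | stopped
  u2 = a.b.(rec X. b.a.b.X + a.0) | --a--▸ u3
  u3 = b.(rec X. b.a.b.X + a.0) | --b--▸ u0
Reachable graph of Q (3 states):
  v0 = rec X. b.a.b.X | --b--▸ v1
  v1 = a.b.(rec X. b.a.b.X) | --a--▸ v2
  v2 = b.(rec X. b.a.b.X) | --b--▸ v0
Partition-refinement fixed point:
  B0 = {u0}
  B1 = {u1}
  B2 = {u2}
  B3 = {u3}
  B4 = {v0}
  B5 = {v1}
  B6 = {v2}
u0 ∈ B0, v0 ∈ B4 → different blocks

not bisimilar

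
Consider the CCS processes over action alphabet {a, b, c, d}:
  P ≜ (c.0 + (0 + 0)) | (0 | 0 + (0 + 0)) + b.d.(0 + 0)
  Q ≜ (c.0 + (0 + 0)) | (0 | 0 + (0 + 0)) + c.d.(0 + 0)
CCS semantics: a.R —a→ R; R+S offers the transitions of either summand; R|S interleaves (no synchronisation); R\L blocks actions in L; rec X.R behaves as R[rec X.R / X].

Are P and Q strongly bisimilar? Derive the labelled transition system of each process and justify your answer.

LTS(P): 4 reachable states
  p0 = (c.0 + (0 + 0)) | (0 | 0 + (0 + 0)) + b.d.(0 + 0) → ··b··> p1, ··c··> p2
  p1 = d.(0 + 0) → ··d··> p3
  p2 = 0 | (0 | 0 + (0 + 0)) → ∅
  p3 = 0 + 0 → ∅
LTS(Q): 4 reachable states
  q0 = (c.0 + (0 + 0)) | (0 | 0 + (0 + 0)) + c.d.(0 + 0) → ··c··> q1, ··c··> q2
  q1 = 0 | (0 | 0 + (0 + 0)) → ∅
  q2 = d.(0 + 0) → ··d··> q3
  q3 = 0 + 0 → ∅
Bisimilarity quotient blocks:
  B0 = {p0}
  B1 = {p2, p3, q1, q3}
  B2 = {p1, q2}
  B3 = {q0}
p0 ∈ B0, q0 ∈ B3 → different blocks

not bisimilar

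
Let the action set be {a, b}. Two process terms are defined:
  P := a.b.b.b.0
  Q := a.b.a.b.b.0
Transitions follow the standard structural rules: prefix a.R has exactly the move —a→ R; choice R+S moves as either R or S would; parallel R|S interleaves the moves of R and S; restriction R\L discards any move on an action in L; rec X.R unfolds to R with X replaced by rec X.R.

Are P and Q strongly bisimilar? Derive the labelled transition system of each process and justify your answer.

NO

LTS(P): 5 reachable states
  u0 = a.b.b.b.0 | -a-> u1
  u1 = b.b.b.0 | -b-> u2
  u2 = b.b.0 | -b-> u3
  u3 = b.0 | -b-> u4
  u4 = 0 | ·
LTS(Q): 6 reachable states
  v0 = a.b.a.b.b.0 | -a-> v1
  v1 = b.a.b.b.0 | -b-> v2
  v2 = a.b.b.0 | -a-> v3
  v3 = b.b.0 | -b-> v4
  v4 = b.0 | -b-> v5
  v5 = 0 | ·
Coarsest stable partition (strong bisimilarity classes):
  B0 = {u0}
  B1 = {u1}
  B2 = {u2, v3}
  B3 = {u3, v4}
  B4 = {u4, v5}
  B5 = {v0}
  B6 = {v1}
  B7 = {v2}
u0 ∈ B0, v0 ∈ B5 → different blocks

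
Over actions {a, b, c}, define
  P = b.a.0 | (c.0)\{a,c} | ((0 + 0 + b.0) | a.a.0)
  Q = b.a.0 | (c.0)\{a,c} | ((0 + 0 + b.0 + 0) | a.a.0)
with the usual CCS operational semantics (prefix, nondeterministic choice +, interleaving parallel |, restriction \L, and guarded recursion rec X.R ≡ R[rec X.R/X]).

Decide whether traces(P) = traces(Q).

Reachable graph of P (18 states):
  u0 = b.a.0 | (c.0)\{a,c} | ((0 + 0 + b.0) | a.a.0) has moves --a--▸ u1, --b--▸ u2, --b--▸ u3
  u1 = b.a.0 | (c.0)\{a,c} | ((0 + 0 + b.0) | a.0) has moves --a--▸ u4, --b--▸ u5, --b--▸ u6
  u2 = a.0 | (c.0)\{a,c} | ((0 + 0 + b.0) | a.a.0) has moves --a--▸ u5, --a--▸ u7, --b--▸ u8
  u3 = b.a.0 | (c.0)\{a,c} | (0 | a.a.0) has moves --a--▸ u6, --b--▸ u8
  u4 = b.a.0 | (c.0)\{a,c} | ((0 + 0 + b.0) | 0) has moves --b--▸ u10, --b--▸ u9
  u5 = a.0 | (c.0)\{a,c} | ((0 + 0 + b.0) | a.0) has moves --a--▸ u11, --a--▸ u9, --b--▸ u12
  u6 = b.a.0 | (c.0)\{a,c} | (0 | a.0) has moves --a--▸ u10, --b--▸ u12
  u7 = 0 | (c.0)\{a,c} | ((0 + 0 + b.0) | a.a.0) has moves --a--▸ u11, --b--▸ u13
  u8 = a.0 | (c.0)\{a,c} | (0 | a.a.0) has moves --a--▸ u12, --a--▸ u13
  u9 = a.0 | (c.0)\{a,c} | ((0 + 0 + b.0) | 0) has moves --a--▸ u14, --b--▸ u15
  u10 = b.a.0 | (c.0)\{a,c} | (0 | 0) has moves --b--▸ u15
  u11 = 0 | (c.0)\{a,c} | ((0 + 0 + b.0) | a.0) has moves --a--▸ u14, --b--▸ u16
  u12 = a.0 | (c.0)\{a,c} | (0 | a.0) has moves --a--▸ u15, --a--▸ u16
  u13 = 0 | (c.0)\{a,c} | (0 | a.a.0) has moves --a--▸ u16
  u14 = 0 | (c.0)\{a,c} | ((0 + 0 + b.0) | 0) has moves --b--▸ u17
  u15 = a.0 | (c.0)\{a,c} | (0 | 0) has moves --a--▸ u17
  u16 = 0 | (c.0)\{a,c} | (0 | a.0) has moves --a--▸ u17
  u17 = 0 | (c.0)\{a,c} | (0 | 0) has moves deadlocked
Reachable graph of Q (18 states):
  v0 = b.a.0 | (c.0)\{a,c} | ((0 + 0 + b.0 + 0) | a.a.0) has moves --a--▸ v1, --b--▸ v2, --b--▸ v3
  v1 = b.a.0 | (c.0)\{a,c} | ((0 + 0 + b.0 + 0) | a.0) has moves --a--▸ v4, --b--▸ v5, --b--▸ v6
  v2 = a.0 | (c.0)\{a,c} | ((0 + 0 + b.0 + 0) | a.a.0) has moves --a--▸ v5, --a--▸ v7, --b--▸ v8
  v3 = b.a.0 | (c.0)\{a,c} | (0 | a.a.0) has moves --a--▸ v6, --b--▸ v8
  v4 = b.a.0 | (c.0)\{a,c} | ((0 + 0 + b.0 + 0) | 0) has moves --b--▸ v10, --b--▸ v9
  v5 = a.0 | (c.0)\{a,c} | ((0 + 0 + b.0 + 0) | a.0) has moves --a--▸ v11, --a--▸ v9, --b--▸ v12
  v6 = b.a.0 | (c.0)\{a,c} | (0 | a.0) has moves --a--▸ v10, --b--▸ v12
  v7 = 0 | (c.0)\{a,c} | ((0 + 0 + b.0 + 0) | a.a.0) has moves --a--▸ v11, --b--▸ v13
  v8 = a.0 | (c.0)\{a,c} | (0 | a.a.0) has moves --a--▸ v12, --a--▸ v13
  v9 = a.0 | (c.0)\{a,c} | ((0 + 0 + b.0 + 0) | 0) has moves --a--▸ v14, --b--▸ v15
  v10 = b.a.0 | (c.0)\{a,c} | (0 | 0) has moves --b--▸ v15
  v11 = 0 | (c.0)\{a,c} | ((0 + 0 + b.0 + 0) | a.0) has moves --a--▸ v14, --b--▸ v16
  v12 = a.0 | (c.0)\{a,c} | (0 | a.0) has moves --a--▸ v15, --a--▸ v16
  v13 = 0 | (c.0)\{a,c} | (0 | a.a.0) has moves --a--▸ v16
  v14 = 0 | (c.0)\{a,c} | ((0 + 0 + b.0 + 0) | 0) has moves --b--▸ v17
  v15 = a.0 | (c.0)\{a,c} | (0 | 0) has moves --a--▸ v17
  v16 = 0 | (c.0)\{a,c} | (0 | a.0) has moves --a--▸ v17
  v17 = 0 | (c.0)\{a,c} | (0 | 0) has moves deadlocked
Bisimilarity quotient blocks:
  B0 = {u0, v0}
  B1 = {u1, v1}
  B2 = {u5, u7, v5, v7}
  B3 = {u11, u9, v11, v9}
  B4 = {u14, v14}
  B5 = {u17, v17}
  B6 = {u15, u16, v15, v16}
  B7 = {u12, u13, v12, v13}
  B8 = {u4, v4}
  B9 = {u10, v10}
  B10 = {u6, v6}
  B11 = {u3, v3}
  B12 = {u8, v8}
  B13 = {u2, v2}
u0 ∈ B0, v0 ∈ B0 → same block
Bisimilar ⇒ trace-equivalent.

traces(P) = traces(Q)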